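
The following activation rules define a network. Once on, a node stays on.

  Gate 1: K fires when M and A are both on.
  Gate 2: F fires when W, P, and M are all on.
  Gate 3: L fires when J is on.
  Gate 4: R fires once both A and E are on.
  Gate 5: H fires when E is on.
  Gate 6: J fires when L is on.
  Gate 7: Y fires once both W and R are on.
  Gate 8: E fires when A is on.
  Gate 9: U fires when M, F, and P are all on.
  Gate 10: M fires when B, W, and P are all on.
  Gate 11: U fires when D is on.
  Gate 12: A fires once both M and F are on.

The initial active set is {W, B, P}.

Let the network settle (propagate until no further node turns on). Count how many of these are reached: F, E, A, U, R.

B, W, and P are on, so M fires (Gate 10).
Gate 2: W, P, and M on → F on.
Gate 9: M, F, and P on → U on.
M and F are on, so A fires (Gate 12).
A is on, so E fires (Gate 8).
Gate 4: A and E on → R on.
F: reached.
E: reached.
A: reached.
U: reached.
R: reached.
All 5 are reached.

5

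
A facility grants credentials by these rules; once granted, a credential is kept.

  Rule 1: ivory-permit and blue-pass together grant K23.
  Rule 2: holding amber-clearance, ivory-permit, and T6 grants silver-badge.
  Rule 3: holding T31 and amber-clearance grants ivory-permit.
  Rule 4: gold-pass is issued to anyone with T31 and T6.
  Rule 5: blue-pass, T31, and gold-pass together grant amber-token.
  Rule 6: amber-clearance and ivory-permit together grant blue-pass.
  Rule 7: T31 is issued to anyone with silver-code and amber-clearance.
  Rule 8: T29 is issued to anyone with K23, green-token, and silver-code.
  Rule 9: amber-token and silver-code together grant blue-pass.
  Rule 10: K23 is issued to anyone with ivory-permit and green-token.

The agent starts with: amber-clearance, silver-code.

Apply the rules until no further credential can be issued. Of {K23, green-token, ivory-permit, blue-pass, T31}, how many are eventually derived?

Holding silver-code and amber-clearance grants T31 (Rule 7).
Holding T31 and amber-clearance grants ivory-permit (Rule 3).
Holding amber-clearance and ivory-permit grants blue-pass (Rule 6).
Holding ivory-permit and blue-pass grants K23 (Rule 1).
K23: reached.
No rule produces green-token, and it is not given.
ivory-permit: reached.
blue-pass: reached.
T31: reached.
Reached: K23, ivory-permit, blue-pass, and T31 — 4 of the 5.

4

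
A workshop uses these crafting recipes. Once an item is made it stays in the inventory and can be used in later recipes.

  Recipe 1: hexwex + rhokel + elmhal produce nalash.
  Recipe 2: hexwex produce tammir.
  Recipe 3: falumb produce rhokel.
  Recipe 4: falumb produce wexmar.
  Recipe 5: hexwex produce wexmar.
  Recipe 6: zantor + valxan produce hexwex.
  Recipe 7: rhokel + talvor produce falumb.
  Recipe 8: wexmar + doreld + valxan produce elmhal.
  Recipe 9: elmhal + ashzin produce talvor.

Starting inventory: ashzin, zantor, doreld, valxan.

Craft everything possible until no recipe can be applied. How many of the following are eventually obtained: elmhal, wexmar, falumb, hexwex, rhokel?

Using Recipe 6, zantor and valxan make hexwex.
Using Recipe 5, hexwex makes wexmar.
wexmar + doreld + valxan → elmhal (Recipe 8).
elmhal: reached.
wexmar: reached.
falumb would need rhokel and talvor (Recipe 7), but rhokel is never obtained.
hexwex: reached.
rhokel would need falumb (Recipe 3), but falumb is never obtained.
Reached: elmhal, wexmar, and hexwex — 3 of the 5.

3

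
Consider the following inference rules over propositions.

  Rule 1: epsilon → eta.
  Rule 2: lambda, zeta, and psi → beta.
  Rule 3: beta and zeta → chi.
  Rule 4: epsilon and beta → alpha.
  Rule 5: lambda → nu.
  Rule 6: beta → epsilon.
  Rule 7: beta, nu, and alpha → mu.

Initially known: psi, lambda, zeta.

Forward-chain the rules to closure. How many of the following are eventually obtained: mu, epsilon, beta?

lambda, zeta, and psi hold, so beta follows (Rule 2).
From lambda, Rule 5 gives nu.
beta holds, so epsilon follows (Rule 6).
From epsilon and beta, Rule 4 gives alpha.
beta, nu, and alpha hold, so mu follows (Rule 7).
mu: reached.
epsilon: reached.
beta: reached.
All 3 are reached.

3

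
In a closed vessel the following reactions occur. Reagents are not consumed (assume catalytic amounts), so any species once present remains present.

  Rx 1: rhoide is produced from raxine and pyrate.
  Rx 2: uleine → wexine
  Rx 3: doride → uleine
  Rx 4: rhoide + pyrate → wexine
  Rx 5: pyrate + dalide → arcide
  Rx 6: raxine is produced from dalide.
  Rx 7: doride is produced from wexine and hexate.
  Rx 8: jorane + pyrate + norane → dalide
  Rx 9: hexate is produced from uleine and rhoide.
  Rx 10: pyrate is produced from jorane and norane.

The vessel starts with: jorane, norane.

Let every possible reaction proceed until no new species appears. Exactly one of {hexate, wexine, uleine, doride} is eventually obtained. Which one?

wexine

jorane and norane present → pyrate forms (Rx 10).
jorane, pyrate, and norane present → dalide forms (Rx 8).
dalide present → raxine forms (Rx 6).
raxine and pyrate present → rhoide forms (Rx 1).
rhoide and pyrate present → wexine forms (Rx 4).
hexate would need uleine and rhoide (Rx 9), but uleine never forms. uleine would need doride (Rx 3), but doride never forms. doride would need wexine and hexate (Rx 7), but hexate never forms.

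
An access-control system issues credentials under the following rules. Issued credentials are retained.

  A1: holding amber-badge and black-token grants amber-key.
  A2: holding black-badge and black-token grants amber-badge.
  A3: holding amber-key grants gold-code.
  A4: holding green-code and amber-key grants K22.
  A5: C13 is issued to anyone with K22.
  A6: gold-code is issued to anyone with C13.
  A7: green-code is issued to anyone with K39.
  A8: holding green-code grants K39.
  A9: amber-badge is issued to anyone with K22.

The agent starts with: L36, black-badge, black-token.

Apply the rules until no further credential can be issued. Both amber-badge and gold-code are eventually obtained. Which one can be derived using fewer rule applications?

amber-badge

amber-badge: Holding black-badge and black-token grants amber-badge (A2). [1 rule application]
gold-code: Holding black-badge and black-token grants amber-badge (A2). Holding amber-badge and black-token grants amber-key (A1). Holding amber-key grants gold-code (A3). [3 rule applications]
amber-badge needs fewer.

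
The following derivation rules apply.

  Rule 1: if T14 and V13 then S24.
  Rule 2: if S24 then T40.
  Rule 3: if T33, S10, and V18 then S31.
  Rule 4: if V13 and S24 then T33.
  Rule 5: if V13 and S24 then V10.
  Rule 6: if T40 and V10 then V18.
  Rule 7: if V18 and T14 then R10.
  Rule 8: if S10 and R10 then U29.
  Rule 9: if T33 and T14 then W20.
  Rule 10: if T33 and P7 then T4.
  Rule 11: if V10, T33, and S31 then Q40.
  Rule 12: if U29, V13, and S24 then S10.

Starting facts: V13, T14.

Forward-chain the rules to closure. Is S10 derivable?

No

S10 would need U29, V13, and S24 (Rule 12), but U29 is never established.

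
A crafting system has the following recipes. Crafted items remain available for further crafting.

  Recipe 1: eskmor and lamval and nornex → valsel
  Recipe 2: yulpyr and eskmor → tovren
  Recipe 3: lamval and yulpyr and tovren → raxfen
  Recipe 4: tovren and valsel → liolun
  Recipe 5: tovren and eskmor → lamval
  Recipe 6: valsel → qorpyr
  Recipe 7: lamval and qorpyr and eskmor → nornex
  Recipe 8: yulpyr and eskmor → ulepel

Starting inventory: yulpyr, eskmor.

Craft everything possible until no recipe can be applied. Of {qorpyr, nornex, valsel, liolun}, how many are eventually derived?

0

qorpyr would need valsel (Recipe 6), but valsel is never obtained.
nornex would need lamval, qorpyr, and eskmor (Recipe 7), but qorpyr is never obtained.
valsel would need eskmor, lamval, and nornex (Recipe 1), but nornex is never obtained.
liolun would need tovren and valsel (Recipe 4), but valsel is never obtained.
None of the 4 are reached.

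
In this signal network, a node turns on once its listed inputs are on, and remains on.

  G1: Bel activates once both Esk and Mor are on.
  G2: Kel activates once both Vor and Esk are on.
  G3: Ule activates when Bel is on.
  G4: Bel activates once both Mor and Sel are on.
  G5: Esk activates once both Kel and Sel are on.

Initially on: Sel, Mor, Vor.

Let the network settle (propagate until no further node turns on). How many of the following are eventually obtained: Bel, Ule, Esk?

G4: Mor and Sel on → Bel on.
Bel is on, so Ule activates (G3).
Bel: reached.
Ule: reached.
Esk would need Kel and Sel (G5), but Kel never turns on.
Reached: Bel and Ule — 2 of the 3.

2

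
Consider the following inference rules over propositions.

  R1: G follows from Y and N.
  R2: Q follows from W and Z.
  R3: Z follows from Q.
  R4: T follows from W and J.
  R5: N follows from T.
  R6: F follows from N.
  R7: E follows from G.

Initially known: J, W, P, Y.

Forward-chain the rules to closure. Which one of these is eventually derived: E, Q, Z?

E

From W and J, R4 gives T.
From T, R5 gives N.
Y and N hold, so G follows (R1).
G holds, so E follows (R7).
Z would need Q (R3), but Q is never established. Q would need W and Z (R2), but Z is never established.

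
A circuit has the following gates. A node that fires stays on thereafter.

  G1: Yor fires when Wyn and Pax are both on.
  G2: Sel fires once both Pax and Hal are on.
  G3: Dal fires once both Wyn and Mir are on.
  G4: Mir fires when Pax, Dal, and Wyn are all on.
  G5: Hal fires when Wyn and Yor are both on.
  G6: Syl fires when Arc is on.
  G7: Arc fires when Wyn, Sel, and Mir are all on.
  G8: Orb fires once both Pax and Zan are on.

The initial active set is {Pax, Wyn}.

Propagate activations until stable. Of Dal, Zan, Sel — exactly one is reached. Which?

G1: Wyn and Pax on → Yor on.
Wyn and Yor are on, so Hal fires (G5).
G2: Pax and Hal on → Sel on.
Dal would need Wyn and Mir (G3), but Mir never turns on. No rule produces Zan, and it is not given.

Sel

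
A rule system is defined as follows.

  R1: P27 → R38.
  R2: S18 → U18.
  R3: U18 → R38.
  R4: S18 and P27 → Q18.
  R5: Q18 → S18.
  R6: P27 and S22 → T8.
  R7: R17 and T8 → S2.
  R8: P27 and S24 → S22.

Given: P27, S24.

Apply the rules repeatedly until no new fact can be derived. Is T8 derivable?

Yes

P27 and S24 hold, so S22 follows (R8).
P27 and S22 hold, so T8 follows (R6).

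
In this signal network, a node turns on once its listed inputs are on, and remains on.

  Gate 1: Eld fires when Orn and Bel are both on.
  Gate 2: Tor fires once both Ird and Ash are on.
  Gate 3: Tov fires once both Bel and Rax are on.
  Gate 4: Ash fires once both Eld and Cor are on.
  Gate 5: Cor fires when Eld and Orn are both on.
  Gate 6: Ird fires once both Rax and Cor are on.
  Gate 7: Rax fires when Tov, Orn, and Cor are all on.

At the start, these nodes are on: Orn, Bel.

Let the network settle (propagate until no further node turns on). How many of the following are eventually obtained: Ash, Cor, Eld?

3

Orn and Bel are on, so Eld fires (Gate 1).
Gate 5: Eld and Orn on → Cor on.
Eld and Cor are on, so Ash fires (Gate 4).
Ash: reached.
Cor: reached.
Eld: reached.
All 3 are reached.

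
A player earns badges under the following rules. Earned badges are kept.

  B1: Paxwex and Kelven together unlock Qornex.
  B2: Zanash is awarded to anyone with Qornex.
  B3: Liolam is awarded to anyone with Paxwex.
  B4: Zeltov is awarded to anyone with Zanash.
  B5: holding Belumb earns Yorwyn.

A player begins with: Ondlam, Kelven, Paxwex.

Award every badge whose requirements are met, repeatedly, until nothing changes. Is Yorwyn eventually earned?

Yorwyn would need Belumb (B5), but Belumb is never earned.

No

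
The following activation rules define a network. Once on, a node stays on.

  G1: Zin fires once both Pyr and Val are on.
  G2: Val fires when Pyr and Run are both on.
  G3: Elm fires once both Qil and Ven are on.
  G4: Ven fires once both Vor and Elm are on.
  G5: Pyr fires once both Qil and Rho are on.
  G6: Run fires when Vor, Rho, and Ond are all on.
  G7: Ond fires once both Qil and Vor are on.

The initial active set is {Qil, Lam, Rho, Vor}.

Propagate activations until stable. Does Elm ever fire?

Elm would need Qil and Ven (G3), but Ven never turns on.

No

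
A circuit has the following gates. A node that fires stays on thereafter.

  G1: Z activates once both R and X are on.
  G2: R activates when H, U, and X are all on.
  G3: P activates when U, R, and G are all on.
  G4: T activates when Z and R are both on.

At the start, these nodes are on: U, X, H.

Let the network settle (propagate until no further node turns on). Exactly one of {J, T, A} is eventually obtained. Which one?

G2: H, U, and X on → R on.
R and X are on, so Z activates (G1).
G4: Z and R on → T on.
No rule produces A, and it is not given. No rule produces J, and it is not given.

T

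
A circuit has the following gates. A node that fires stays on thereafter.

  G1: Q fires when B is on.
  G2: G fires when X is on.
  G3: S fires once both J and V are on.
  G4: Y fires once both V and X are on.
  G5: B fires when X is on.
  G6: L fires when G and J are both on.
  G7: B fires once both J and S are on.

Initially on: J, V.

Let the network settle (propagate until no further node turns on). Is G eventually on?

G would need X (G2), but X never turns on.

No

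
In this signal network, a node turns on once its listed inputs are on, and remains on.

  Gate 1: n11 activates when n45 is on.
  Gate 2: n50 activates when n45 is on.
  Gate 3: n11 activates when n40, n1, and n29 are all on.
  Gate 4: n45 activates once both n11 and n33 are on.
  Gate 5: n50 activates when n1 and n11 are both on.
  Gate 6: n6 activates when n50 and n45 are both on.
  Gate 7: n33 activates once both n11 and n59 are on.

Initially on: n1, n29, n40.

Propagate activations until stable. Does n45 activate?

No

n45 would need n11 and n33 (Gate 4), but n33 never turns on.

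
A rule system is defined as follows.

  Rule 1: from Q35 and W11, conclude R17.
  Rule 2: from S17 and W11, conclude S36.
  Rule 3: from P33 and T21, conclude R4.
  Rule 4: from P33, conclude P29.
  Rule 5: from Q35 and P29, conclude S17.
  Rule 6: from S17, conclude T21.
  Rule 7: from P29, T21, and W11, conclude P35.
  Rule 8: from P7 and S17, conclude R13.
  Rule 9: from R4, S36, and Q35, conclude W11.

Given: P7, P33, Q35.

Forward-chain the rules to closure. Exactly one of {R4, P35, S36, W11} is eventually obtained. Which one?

R4

From P33, Rule 4 gives P29.
From Q35 and P29, Rule 5 gives S17.
From S17, Rule 6 gives T21.
P33 and T21 hold, so R4 follows (Rule 3).
W11 would need R4, S36, and Q35 (Rule 9), but S36 is never established. P35 would need P29, T21, and W11 (Rule 7), but W11 is never established. S36 would need S17 and W11 (Rule 2), but W11 is never established.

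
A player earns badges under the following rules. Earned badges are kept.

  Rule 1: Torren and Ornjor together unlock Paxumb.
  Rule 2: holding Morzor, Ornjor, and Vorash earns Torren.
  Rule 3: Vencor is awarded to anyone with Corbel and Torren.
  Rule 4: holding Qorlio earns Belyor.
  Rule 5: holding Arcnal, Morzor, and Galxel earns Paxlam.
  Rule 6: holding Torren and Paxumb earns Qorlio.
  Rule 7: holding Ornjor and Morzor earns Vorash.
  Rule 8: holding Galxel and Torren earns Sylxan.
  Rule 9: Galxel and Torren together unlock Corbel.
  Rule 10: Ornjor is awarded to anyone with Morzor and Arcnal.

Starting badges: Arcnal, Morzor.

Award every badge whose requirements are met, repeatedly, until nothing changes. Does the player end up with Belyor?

Yes

With Morzor and Arcnal, Ornjor is earned (Rule 10).
With Ornjor and Morzor, Vorash is earned (Rule 7).
With Morzor, Ornjor, and Vorash, Torren is earned (Rule 2).
With Torren and Ornjor, Paxumb is earned (Rule 1).
With Torren and Paxumb, Qorlio is earned (Rule 6).
With Qorlio, Belyor is earned (Rule 4).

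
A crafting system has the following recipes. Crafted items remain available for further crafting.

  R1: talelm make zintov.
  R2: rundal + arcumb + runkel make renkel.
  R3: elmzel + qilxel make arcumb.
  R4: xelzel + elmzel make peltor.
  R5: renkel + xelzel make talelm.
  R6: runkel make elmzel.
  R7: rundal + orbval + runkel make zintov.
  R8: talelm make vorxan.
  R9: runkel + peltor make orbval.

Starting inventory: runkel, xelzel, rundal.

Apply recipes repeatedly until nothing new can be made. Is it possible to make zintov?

Using R6, runkel makes elmzel.
xelzel + elmzel → peltor (R4).
runkel + peltor → orbval (R9).
Using R7, rundal, orbval, and runkel make zintov.

Yes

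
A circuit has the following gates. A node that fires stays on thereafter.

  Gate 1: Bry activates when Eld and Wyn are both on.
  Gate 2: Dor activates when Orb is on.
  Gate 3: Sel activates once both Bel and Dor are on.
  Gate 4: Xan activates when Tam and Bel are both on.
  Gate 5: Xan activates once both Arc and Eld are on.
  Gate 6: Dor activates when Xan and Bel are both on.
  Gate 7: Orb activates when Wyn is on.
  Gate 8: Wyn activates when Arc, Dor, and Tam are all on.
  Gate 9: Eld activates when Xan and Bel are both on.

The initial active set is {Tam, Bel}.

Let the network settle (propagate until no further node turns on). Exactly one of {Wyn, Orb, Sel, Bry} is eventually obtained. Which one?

Sel

Tam and Bel are on, so Xan activates (Gate 4).
Xan and Bel are on, so Dor activates (Gate 6).
Gate 3: Bel and Dor on → Sel on.
Bry would need Eld and Wyn (Gate 1), but Wyn never turns on. Orb would need Wyn (Gate 7), but Wyn never turns on. Wyn would need Arc, Dor, and Tam (Gate 8), but Arc never turns on.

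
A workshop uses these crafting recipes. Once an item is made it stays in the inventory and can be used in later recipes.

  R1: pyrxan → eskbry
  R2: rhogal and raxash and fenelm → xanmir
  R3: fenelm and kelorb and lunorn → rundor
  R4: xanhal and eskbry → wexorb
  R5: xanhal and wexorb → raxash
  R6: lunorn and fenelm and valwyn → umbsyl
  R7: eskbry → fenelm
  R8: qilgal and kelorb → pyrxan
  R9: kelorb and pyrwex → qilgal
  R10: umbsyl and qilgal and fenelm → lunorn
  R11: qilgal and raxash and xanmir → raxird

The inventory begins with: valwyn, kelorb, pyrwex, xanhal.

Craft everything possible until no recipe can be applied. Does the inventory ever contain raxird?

raxird would need qilgal, raxash, and xanmir (R11), but xanmir is never obtained.

No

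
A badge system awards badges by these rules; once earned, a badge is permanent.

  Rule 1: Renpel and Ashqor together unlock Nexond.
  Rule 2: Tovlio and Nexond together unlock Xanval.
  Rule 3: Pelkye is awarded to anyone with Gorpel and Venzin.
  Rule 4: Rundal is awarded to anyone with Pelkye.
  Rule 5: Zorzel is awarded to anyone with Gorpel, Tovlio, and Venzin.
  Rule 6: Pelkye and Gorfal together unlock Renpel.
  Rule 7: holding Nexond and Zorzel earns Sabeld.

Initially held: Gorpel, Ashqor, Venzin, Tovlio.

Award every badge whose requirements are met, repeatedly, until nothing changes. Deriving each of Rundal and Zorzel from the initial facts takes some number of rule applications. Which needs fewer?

Zorzel: With Gorpel, Tovlio, and Venzin, Zorzel is earned (Rule 5). [1 rule application]
Rundal: With Gorpel and Venzin, Pelkye is earned (Rule 3). With Pelkye, Rundal is earned (Rule 4). [2 rule applications]
Zorzel needs fewer.

Zorzel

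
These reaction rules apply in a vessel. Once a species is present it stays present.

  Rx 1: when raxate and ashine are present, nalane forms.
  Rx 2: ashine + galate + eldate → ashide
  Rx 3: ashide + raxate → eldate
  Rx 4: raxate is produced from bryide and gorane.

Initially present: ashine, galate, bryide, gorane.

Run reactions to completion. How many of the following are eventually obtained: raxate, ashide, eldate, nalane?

2

bryide and gorane present → raxate forms (Rx 4).
raxate and ashine present → nalane forms (Rx 1).
raxate: reached.
ashide would need ashine, galate, and eldate (Rx 2), but eldate never forms.
eldate would need ashide and raxate (Rx 3), but ashide never forms.
nalane: reached.
Reached: raxate and nalane — 2 of the 4.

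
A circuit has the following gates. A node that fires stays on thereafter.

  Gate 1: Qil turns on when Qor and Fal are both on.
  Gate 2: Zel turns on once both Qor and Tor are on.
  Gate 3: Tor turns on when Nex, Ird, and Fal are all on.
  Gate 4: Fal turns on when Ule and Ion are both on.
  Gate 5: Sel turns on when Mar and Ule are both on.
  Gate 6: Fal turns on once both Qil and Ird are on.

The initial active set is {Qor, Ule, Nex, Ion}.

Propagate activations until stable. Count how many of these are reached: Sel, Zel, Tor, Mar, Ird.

Sel would need Mar and Ule (Gate 5), but Mar never turns on.
Zel would need Qor and Tor (Gate 2), but Tor never turns on.
Tor would need Nex, Ird, and Fal (Gate 3), but Ird never turns on.
No rule produces Mar, and it is not given.
No rule produces Ird, and it is not given.
None of the 5 are reached.

0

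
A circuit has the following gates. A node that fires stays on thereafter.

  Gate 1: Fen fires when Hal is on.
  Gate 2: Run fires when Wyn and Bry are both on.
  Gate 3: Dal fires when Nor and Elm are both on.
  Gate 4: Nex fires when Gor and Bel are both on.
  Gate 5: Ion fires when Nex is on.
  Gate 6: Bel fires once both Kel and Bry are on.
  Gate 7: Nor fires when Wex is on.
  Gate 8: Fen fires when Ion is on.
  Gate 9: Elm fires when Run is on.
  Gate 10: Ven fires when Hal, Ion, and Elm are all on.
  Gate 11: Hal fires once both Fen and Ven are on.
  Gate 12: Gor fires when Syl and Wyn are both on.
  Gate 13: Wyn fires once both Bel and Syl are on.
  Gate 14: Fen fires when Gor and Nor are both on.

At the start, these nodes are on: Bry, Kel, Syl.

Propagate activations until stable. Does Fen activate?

Yes

Gate 6: Kel and Bry on → Bel on.
Bel and Syl are on, so Wyn fires (Gate 13).
Gate 12: Syl and Wyn on → Gor on.
Gor and Bel are on, so Nex fires (Gate 4).
Gate 5: Nex on → Ion on.
Gate 8: Ion on → Fen on.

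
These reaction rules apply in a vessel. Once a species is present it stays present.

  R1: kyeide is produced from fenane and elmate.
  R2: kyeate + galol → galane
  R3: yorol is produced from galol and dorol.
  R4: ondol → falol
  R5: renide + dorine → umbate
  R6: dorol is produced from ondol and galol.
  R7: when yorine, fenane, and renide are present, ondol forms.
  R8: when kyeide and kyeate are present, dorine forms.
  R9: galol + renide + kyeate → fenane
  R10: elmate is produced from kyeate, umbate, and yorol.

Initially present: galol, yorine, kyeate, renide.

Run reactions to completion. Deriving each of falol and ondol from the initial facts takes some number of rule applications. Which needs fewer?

ondol

ondol: galol, renide, and kyeate present → fenane forms (R9). yorine, fenane, and renide present → ondol forms (R7). [2 rule applications]
falol: galol, renide, and kyeate present → fenane forms (R9). yorine, fenane, and renide present → ondol forms (R7). ondol present → falol forms (R4). [3 rule applications]
ondol needs fewer.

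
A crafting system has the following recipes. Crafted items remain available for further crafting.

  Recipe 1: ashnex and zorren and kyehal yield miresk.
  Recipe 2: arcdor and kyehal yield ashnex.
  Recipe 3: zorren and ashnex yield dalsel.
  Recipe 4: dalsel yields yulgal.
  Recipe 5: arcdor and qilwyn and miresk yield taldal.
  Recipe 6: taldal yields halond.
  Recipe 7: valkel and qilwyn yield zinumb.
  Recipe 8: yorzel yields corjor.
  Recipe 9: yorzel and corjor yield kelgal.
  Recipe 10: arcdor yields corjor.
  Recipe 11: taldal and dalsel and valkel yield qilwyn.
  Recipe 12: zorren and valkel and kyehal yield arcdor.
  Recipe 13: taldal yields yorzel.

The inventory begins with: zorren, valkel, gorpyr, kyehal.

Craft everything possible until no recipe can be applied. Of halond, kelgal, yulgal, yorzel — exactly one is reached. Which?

yulgal

zorren and valkel and kyehal → arcdor (Recipe 12).
Using Recipe 2, arcdor and kyehal make ashnex.
Using Recipe 3, zorren and ashnex make dalsel.
dalsel → yulgal (Recipe 4).
yorzel would need taldal (Recipe 13), but taldal is never obtained. halond would need taldal (Recipe 6), but taldal is never obtained. kelgal would need yorzel and corjor (Recipe 9), but yorzel is never obtained.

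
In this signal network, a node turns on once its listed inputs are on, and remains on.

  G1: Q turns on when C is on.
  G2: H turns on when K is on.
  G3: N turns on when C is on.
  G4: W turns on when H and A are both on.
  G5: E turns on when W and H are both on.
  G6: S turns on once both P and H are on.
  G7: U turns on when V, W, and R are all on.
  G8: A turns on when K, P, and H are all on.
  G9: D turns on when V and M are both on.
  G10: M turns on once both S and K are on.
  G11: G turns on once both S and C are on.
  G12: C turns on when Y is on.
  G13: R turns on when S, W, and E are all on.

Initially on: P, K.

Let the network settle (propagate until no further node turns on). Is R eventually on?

K is on, so H turns on (G2).
G6: P and H on → S on.
K, P, and H are on, so A turns on (G8).
G4: H and A on → W on.
W and H are on, so E turns on (G5).
G13: S, W, and E on → R on.

Yes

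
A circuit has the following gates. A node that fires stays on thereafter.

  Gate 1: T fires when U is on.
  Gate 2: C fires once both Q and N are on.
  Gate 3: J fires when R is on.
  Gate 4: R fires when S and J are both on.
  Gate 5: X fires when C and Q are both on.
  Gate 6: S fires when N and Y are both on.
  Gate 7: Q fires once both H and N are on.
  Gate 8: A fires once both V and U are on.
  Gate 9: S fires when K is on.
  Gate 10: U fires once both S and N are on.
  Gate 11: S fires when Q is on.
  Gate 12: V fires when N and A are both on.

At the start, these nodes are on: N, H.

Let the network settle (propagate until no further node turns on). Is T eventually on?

Yes

Gate 7: H and N on → Q on.
Q is on, so S fires (Gate 11).
Gate 10: S and N on → U on.
U is on, so T fires (Gate 1).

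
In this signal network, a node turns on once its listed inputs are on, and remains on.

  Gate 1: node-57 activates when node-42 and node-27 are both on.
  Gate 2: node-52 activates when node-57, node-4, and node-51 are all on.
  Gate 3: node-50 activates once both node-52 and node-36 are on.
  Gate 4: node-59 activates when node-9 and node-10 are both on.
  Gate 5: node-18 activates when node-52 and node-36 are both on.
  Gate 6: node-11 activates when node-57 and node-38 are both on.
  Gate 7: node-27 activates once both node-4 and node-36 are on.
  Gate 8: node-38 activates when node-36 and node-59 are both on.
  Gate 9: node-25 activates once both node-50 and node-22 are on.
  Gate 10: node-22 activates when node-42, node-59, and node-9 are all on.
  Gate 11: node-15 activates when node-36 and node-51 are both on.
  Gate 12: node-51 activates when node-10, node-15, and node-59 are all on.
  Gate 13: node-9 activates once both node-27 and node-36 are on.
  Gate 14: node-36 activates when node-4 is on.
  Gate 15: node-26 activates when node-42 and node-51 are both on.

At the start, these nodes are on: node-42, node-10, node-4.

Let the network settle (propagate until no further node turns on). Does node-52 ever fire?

node-52 would need node-57, node-4, and node-51 (Gate 2), but node-51 never turns on.

No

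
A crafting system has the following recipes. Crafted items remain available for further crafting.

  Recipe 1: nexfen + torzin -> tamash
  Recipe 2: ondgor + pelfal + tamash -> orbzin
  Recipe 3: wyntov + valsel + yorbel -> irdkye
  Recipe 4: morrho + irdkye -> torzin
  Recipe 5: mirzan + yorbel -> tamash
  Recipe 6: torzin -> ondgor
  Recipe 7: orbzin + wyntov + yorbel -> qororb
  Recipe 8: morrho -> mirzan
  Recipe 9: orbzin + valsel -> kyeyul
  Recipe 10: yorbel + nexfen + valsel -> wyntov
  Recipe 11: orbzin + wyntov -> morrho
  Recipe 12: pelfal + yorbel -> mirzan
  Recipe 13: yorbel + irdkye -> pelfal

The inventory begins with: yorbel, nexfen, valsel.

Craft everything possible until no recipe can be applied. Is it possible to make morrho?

No

morrho would need orbzin and wyntov (Recipe 11), but orbzin is never obtained.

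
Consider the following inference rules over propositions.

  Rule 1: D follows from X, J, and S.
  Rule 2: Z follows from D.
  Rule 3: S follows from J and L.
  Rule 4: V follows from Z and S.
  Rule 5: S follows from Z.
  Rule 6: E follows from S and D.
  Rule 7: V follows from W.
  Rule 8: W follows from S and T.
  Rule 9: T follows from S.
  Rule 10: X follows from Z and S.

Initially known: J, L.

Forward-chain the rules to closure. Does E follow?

E would need S and D (Rule 6), but D is never established.

No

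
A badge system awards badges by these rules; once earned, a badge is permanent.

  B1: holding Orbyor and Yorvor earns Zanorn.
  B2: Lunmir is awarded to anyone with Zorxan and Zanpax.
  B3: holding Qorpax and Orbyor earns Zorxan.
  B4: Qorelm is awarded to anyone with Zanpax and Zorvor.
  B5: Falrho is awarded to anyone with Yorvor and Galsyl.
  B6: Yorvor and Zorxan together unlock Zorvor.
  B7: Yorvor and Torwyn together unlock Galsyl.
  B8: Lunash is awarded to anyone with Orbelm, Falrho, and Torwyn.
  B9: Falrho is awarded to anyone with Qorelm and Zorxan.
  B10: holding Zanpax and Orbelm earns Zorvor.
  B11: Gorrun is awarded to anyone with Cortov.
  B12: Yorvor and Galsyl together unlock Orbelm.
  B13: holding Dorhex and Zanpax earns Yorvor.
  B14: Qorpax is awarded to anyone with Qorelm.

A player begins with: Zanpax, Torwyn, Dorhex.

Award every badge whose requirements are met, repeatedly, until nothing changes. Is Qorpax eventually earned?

With Dorhex and Zanpax, Yorvor is earned (B13).
With Yorvor and Torwyn, Galsyl is earned (B7).
With Yorvor and Galsyl, Orbelm is earned (B12).
With Zanpax and Orbelm, Zorvor is earned (B10).
With Zanpax and Zorvor, Qorelm is earned (B4).
With Qorelm, Qorpax is earned (B14).

Yes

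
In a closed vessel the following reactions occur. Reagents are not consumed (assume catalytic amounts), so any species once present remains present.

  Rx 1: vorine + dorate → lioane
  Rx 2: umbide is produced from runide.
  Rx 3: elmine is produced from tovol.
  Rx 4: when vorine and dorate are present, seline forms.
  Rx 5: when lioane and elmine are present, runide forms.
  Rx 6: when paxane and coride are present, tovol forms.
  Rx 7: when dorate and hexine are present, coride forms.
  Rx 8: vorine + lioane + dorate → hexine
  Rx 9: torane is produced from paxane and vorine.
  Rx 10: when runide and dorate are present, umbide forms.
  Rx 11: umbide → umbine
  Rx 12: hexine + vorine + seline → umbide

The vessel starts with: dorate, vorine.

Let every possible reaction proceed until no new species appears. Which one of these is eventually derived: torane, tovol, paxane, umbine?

umbine

vorine and dorate present → seline forms (Rx 4).
vorine and dorate present → lioane forms (Rx 1).
vorine, lioane, and dorate present → hexine forms (Rx 8).
hexine, vorine, and seline present → umbide forms (Rx 12).
umbide present → umbine forms (Rx 11).
torane would need paxane and vorine (Rx 9), but paxane never forms. No rule produces paxane, and it is not given. tovol would need paxane and coride (Rx 6), but paxane never forms.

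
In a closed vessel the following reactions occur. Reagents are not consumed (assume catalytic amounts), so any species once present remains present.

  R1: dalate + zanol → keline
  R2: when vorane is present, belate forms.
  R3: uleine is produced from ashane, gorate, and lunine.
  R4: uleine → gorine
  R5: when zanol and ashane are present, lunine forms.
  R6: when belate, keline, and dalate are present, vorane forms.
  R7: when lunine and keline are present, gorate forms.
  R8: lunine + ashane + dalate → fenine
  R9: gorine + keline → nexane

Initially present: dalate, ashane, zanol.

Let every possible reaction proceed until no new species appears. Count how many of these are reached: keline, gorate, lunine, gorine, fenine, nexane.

6

dalate and zanol present → keline forms (R1).
zanol and ashane present → lunine forms (R5).
lunine and keline present → gorate forms (R7).
lunine, ashane, and dalate present → fenine forms (R8).
ashane, gorate, and lunine present → uleine forms (R3).
uleine present → gorine forms (R4).
gorine and keline present → nexane forms (R9).
keline: reached.
gorate: reached.
lunine: reached.
gorine: reached.
fenine: reached.
nexane: reached.
All 6 are reached.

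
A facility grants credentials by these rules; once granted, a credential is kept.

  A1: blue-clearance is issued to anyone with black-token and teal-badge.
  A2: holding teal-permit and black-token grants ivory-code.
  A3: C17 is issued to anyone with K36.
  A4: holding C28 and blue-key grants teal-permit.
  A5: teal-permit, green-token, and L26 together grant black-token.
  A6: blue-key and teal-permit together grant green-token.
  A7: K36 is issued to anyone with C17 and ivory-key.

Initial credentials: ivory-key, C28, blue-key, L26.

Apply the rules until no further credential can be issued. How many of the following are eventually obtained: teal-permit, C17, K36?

Holding C28 and blue-key grants teal-permit (A4).
teal-permit: reached.
C17 would need K36 (A3), but K36 is never granted.
K36 would need C17 and ivory-key (A7), but C17 is never granted.
Reached: teal-permit — 1 of the 3.

1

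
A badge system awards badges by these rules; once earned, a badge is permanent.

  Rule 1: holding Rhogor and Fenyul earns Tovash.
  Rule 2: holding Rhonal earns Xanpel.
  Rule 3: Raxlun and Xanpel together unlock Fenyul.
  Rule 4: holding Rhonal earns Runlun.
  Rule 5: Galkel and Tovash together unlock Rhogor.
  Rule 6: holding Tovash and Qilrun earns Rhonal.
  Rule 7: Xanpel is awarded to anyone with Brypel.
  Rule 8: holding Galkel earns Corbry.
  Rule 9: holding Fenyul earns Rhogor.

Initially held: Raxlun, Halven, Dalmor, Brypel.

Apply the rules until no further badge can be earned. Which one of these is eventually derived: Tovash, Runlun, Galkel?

Tovash

With Brypel, Xanpel is earned (Rule 7).
With Raxlun and Xanpel, Fenyul is earned (Rule 3).
With Fenyul, Rhogor is earned (Rule 9).
With Rhogor and Fenyul, Tovash is earned (Rule 1).
Runlun would need Rhonal (Rule 4), but Rhonal is never earned. No rule produces Galkel, and it is not given.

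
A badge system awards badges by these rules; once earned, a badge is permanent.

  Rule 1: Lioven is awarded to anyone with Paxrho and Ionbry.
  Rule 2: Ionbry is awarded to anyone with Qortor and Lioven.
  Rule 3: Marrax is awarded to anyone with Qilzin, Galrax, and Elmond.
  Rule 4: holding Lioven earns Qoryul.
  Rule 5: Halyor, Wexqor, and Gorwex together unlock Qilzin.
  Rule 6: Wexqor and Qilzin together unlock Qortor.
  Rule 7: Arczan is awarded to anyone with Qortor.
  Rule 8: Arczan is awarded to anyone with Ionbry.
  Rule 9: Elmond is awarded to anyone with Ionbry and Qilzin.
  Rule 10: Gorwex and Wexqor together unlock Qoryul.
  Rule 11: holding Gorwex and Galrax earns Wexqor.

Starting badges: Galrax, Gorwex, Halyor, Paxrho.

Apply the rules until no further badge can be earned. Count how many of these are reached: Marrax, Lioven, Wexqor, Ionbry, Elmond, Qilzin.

2

With Gorwex and Galrax, Wexqor is earned (Rule 11).
With Halyor, Wexqor, and Gorwex, Qilzin is earned (Rule 5).
Marrax would need Qilzin, Galrax, and Elmond (Rule 3), but Elmond is never earned.
Lioven would need Paxrho and Ionbry (Rule 1), but Ionbry is never earned.
Wexqor: reached.
Ionbry would need Qortor and Lioven (Rule 2), but Lioven is never earned.
Elmond would need Ionbry and Qilzin (Rule 9), but Ionbry is never earned.
Qilzin: reached.
Reached: Wexqor and Qilzin — 2 of the 6.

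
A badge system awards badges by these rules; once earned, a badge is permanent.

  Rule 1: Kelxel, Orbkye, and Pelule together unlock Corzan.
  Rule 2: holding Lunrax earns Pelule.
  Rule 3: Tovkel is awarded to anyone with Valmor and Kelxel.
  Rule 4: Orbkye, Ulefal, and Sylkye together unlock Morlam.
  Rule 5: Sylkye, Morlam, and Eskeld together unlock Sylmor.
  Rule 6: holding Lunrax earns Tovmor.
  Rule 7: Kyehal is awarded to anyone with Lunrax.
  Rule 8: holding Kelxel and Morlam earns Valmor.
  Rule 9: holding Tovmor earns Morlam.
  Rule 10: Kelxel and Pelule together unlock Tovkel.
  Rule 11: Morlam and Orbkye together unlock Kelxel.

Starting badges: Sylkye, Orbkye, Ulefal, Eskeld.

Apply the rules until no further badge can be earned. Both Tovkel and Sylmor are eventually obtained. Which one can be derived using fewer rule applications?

Sylmor

Sylmor: With Orbkye, Ulefal, and Sylkye, Morlam is earned (Rule 4). With Sylkye, Morlam, and Eskeld, Sylmor is earned (Rule 5). [2 rule applications]
Tovkel: With Orbkye, Ulefal, and Sylkye, Morlam is earned (Rule 4). With Morlam and Orbkye, Kelxel is earned (Rule 11). With Kelxel and Morlam, Valmor is earned (Rule 8). With Valmor and Kelxel, Tovkel is earned (Rule 3). [4 rule applications]
Sylmor needs fewer.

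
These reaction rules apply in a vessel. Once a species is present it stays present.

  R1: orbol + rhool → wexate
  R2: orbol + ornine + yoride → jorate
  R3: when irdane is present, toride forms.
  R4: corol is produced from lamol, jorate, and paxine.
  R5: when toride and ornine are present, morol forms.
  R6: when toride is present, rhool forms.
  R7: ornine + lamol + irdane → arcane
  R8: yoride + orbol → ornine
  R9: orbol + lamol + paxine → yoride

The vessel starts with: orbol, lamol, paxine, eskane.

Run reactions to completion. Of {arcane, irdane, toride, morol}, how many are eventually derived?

0

arcane would need ornine, lamol, and irdane (R7), but irdane never forms.
No rule produces irdane, and it is not given.
toride would need irdane (R3), but irdane never forms.
morol would need toride and ornine (R5), but toride never forms.
None of the 4 are reached.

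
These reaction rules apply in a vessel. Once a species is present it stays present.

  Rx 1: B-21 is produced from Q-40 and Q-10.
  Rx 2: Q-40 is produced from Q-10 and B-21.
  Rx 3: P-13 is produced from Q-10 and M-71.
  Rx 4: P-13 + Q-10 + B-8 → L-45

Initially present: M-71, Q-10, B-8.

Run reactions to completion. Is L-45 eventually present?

Yes

Q-10 and M-71 present → P-13 forms (Rx 3).
P-13, Q-10, and B-8 present → L-45 forms (Rx 4).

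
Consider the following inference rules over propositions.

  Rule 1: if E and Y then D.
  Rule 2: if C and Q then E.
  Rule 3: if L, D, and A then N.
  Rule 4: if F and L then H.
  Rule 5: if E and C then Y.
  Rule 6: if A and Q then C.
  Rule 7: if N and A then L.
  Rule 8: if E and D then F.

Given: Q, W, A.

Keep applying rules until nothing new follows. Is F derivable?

Yes

A and Q hold, so C follows (Rule 6).
C and Q hold, so E follows (Rule 2).
From E and C, Rule 5 gives Y.
From E and Y, Rule 1 gives D.
E and D hold, so F follows (Rule 8).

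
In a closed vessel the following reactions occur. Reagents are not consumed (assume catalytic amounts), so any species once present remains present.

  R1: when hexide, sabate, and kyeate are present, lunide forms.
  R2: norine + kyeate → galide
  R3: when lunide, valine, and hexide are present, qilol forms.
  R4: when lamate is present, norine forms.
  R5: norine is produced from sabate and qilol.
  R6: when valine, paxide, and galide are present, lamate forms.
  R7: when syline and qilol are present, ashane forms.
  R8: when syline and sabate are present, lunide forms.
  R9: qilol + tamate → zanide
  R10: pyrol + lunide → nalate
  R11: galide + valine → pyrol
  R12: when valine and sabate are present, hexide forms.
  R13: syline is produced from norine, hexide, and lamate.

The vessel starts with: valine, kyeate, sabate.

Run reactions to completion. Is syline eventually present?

No

syline would need norine, hexide, and lamate (R13), but lamate never forms.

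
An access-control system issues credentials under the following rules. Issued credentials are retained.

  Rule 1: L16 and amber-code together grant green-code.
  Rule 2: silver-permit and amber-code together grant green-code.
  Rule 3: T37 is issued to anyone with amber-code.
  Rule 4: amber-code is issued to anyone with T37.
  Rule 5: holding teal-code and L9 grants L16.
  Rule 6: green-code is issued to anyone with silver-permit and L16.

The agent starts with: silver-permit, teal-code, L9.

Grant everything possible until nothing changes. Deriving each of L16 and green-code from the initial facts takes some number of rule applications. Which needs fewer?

L16

L16: Holding teal-code and L9 grants L16 (Rule 5). [1 rule application]
green-code: Holding teal-code and L9 grants L16 (Rule 5). Holding silver-permit and L16 grants green-code (Rule 6). [2 rule applications]
L16 needs fewer.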